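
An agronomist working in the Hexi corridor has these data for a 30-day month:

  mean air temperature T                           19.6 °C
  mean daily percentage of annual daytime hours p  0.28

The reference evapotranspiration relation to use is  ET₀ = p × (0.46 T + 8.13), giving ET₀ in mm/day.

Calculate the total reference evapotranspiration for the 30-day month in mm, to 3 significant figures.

144 mm

ET₀ = 0.28 × (0.46 × 19.6 + 8.13) = 0.28 × 17.146 = 4.8009 mm/d
Monthly total = 4.8009 × 30 = 144.027 mm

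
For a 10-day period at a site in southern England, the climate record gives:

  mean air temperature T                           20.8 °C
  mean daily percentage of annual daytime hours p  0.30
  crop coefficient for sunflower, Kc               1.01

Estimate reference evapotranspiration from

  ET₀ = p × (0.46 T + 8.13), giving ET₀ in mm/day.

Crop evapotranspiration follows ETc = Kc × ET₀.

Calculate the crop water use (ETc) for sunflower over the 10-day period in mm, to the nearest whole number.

ET₀ = 0.30 × (0.46 × 20.8 + 8.13) = 0.30 × 17.698 = 5.3094 mm/d
ETc = Kc × ET₀ = 1.01 × 5.3094 = 5.3625 mm/d
Over 10 days: 5.3625 × 10 = 53.625 mm

54 mm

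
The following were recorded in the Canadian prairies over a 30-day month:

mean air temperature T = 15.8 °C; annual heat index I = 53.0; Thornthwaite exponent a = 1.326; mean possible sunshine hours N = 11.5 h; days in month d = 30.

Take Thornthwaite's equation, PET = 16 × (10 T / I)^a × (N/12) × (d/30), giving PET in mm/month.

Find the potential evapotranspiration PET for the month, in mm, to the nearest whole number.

65 mm

10T/I = 10 × 15.8 / 53.0 = 2.9811
(10T/I)^a = 2.9811^1.326 = 4.2562
Uncorrected PET = 16 × 4.2562 = 68.099 mm
Correction = (N/12)(d/30) = (11.5/12)(30/30) = 0.9583
PET = 68.099 × 0.9583 = 65.259 mm/month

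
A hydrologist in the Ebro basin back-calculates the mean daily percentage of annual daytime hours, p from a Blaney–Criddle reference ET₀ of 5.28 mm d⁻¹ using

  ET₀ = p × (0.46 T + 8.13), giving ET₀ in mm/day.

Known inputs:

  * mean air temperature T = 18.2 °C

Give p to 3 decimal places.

p = ET₀ / (0.46 T + 8.13) = 5.28 / (0.46 × 18.2 + 8.13) = 5.28 / 16.502 = 0.3200

0.320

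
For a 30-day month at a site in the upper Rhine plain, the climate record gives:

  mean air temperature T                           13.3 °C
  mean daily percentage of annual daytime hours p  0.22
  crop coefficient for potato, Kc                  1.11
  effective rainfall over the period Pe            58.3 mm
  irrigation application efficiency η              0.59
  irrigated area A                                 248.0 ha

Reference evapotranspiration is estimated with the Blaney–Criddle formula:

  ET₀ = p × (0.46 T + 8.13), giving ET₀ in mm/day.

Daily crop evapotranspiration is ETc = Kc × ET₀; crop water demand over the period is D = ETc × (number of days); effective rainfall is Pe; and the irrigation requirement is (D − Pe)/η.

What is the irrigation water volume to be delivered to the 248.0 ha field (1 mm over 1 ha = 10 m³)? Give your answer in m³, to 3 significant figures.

194000 m³

ET₀ = 0.22 × (0.46 × 13.3 + 8.13) = 0.22 × 14.248 = 3.1346 mm/d
ETc = Kc × ET₀ = 1.11 × 3.1346 = 3.4794 mm/d
Crop demand D = ETc × 30 d = 3.4794 × 30 = 104.382 mm
D − Pe = 104.382 − 58.3 = 46.082 mm
Gross irrigation = 46.082 / 0.59 = 78.105 mm
Volume = 78.105 mm × 248.0 ha × 10 = 193700.4 m³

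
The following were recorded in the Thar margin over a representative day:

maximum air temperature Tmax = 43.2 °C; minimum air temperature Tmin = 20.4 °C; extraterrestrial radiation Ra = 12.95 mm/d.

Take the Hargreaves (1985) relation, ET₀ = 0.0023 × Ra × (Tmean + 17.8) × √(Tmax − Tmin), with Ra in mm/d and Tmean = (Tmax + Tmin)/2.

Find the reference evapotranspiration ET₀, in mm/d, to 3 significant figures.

7.05 mm/d

Tmean = (43.2 + 20.4)/2 = 31.80 °C
ET₀ = 0.0023 × 12.95 × (31.80 + 17.8) × √22.8 = 0.0023 × 12.95 × 49.60 × 4.7749 = 7.0541 mm/d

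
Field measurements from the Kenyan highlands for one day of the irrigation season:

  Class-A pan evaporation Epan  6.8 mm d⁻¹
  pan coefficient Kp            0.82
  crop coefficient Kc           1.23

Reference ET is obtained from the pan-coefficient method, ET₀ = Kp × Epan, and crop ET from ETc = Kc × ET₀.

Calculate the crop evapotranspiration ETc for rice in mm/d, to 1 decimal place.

ET₀ = 0.82 × 6.8 = 5.5760 mm/d
ETc = Kc × ET₀ = 1.23 × 5.5760 = 6.8585 mm/d

6.9 mm/d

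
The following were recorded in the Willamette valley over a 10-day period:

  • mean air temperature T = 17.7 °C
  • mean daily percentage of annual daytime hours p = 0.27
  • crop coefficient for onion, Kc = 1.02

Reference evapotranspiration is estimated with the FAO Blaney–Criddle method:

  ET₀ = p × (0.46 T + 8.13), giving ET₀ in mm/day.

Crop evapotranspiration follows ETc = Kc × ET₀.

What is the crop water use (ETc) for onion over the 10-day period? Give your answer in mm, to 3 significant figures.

ET₀ = 0.27 × (0.46 × 17.7 + 8.13) = 0.27 × 16.272 = 4.3934 mm/d
ETc = Kc × ET₀ = 1.02 × 4.3934 = 4.4813 mm/d
Over 10 days: 4.4813 × 10 = 44.813 mm

44.8 mm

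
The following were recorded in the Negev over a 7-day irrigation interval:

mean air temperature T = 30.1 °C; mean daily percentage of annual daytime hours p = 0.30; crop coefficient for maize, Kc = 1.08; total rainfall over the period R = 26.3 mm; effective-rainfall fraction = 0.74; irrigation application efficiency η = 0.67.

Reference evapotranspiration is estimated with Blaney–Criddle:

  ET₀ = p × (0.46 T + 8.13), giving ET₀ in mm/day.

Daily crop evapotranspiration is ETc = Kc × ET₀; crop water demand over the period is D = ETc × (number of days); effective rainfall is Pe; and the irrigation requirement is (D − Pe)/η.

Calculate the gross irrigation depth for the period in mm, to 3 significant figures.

45.3 mm

ET₀ = 0.30 × (0.46 × 30.1 + 8.13) = 0.30 × 21.976 = 6.5928 mm/d
ETc = Kc × ET₀ = 1.08 × 6.5928 = 7.1202 mm/d
Crop demand D = ETc × 7 d = 7.1202 × 7 = 49.841 mm
Pe = 0.74 × 26.3 = 19.462 mm
D − Pe = 49.841 − 19.462 = 30.379 mm
Gross irrigation = 30.379 / 0.67 = 45.342 mm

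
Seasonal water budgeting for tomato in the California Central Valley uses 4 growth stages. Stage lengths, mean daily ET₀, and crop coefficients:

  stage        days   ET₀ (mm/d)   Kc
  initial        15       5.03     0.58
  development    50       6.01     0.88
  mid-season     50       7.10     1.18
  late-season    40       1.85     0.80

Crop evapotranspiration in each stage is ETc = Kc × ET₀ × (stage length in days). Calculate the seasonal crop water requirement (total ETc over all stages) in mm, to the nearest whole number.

initial: 0.58 × 5.03 × 15 = 43.76 mm
development: 0.88 × 6.01 × 50 = 264.44 mm
mid-season: 1.18 × 7.10 × 50 = 418.90 mm
late-season: 0.80 × 1.85 × 40 = 59.20 mm
Seasonal total = 786.30 mm

786 mm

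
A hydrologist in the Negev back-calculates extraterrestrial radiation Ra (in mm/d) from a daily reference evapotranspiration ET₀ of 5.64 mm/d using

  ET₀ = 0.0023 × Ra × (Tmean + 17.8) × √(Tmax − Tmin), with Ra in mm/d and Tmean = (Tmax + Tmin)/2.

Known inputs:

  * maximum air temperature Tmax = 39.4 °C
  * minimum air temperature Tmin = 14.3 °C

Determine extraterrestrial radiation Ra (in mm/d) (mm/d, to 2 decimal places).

10.96 mm/d

Tmean = 26.85 °C; √ΔT = 5.0100
Ra = ET₀ / [0.0023 × (Tmean+17.8) × √ΔT] = 5.64 / (0.0023 × 44.65 × 5.0100) = 10.962 mm/d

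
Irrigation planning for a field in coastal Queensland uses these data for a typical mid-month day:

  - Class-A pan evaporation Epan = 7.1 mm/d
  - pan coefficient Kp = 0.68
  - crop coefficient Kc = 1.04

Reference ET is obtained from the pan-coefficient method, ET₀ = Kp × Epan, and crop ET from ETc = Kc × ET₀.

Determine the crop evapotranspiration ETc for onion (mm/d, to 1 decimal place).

5.0 mm/d

ET₀ = 0.68 × 7.1 = 4.8280 mm/d
ETc = Kc × ET₀ = 1.04 × 4.8280 = 5.0211 mm/d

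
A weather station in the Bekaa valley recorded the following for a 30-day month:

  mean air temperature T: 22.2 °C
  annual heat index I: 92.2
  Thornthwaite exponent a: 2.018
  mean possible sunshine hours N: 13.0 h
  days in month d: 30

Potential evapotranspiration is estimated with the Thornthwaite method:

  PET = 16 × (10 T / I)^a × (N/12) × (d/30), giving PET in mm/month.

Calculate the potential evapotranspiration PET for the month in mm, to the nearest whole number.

102 mm

10T/I = 10 × 22.2 / 92.2 = 2.4078
(10T/I)^a = 2.4078^2.018 = 5.8899
Uncorrected PET = 16 × 5.8899 = 94.238 mm
Correction = (N/12)(d/30) = (13.0/12)(30/30) = 1.0833
PET = 94.238 × 1.0833 = 102.088 mm/month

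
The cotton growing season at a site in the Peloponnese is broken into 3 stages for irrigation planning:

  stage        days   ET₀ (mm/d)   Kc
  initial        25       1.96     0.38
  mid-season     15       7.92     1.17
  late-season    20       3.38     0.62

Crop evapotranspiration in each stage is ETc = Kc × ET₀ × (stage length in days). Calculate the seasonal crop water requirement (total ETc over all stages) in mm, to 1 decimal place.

initial: 0.38 × 1.96 × 25 = 18.62 mm
mid-season: 1.17 × 7.92 × 15 = 139.00 mm
late-season: 0.62 × 3.38 × 20 = 41.91 mm
Seasonal total = 199.53 mm

199.5 mm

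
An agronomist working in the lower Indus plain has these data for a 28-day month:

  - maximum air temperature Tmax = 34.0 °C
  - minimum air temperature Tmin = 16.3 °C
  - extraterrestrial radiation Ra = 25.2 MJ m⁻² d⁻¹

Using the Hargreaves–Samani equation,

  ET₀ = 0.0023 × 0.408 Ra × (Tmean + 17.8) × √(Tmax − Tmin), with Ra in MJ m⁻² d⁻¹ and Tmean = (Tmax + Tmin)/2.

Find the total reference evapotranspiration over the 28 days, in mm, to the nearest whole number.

Tmean = (34.0 + 16.3)/2 = 25.15 °C
0.408 Ra = 0.408 × 25.2 = 10.2816 mm/d equivalent
ET₀ = 0.0023 × 10.2816 × (25.15 + 17.8) × √17.7 = 0.0023 × 10.2816 × 42.95 × 4.2071 = 4.2730 mm/d
Over 28 days: 4.2730 × 28 = 119.644 mm

120 mm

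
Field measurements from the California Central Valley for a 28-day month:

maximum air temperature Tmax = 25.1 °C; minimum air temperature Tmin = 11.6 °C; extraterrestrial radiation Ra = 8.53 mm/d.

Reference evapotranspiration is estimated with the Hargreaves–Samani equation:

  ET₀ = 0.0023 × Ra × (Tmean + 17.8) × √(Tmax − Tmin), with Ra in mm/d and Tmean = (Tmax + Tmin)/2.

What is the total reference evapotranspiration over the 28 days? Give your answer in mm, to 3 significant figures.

73.0 mm

Tmean = (25.1 + 11.6)/2 = 18.35 °C
ET₀ = 0.0023 × 8.53 × (18.35 + 17.8) × √13.5 = 0.0023 × 8.53 × 36.15 × 3.6742 = 2.6058 mm/d
Over 28 days: 2.6058 × 28 = 72.962 mm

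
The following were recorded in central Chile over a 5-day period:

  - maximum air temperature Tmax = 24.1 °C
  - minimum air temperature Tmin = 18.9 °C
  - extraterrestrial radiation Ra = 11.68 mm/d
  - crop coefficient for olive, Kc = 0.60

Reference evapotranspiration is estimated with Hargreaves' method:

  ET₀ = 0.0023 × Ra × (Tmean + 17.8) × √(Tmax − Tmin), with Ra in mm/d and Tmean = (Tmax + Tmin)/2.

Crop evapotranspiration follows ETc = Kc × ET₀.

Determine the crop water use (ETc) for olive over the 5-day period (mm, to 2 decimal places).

7.22 mm

Tmean = (24.1 + 18.9)/2 = 21.50 °C
ET₀ = 0.0023 × 11.68 × (21.50 + 17.8) × √5.2 = 0.0023 × 11.68 × 39.30 × 2.2804 = 2.4075 mm/d
ETc = Kc × ET₀ = 0.60 × 2.4075 = 1.4445 mm/d
Over 5 days: 1.4445 × 5 = 7.223 mm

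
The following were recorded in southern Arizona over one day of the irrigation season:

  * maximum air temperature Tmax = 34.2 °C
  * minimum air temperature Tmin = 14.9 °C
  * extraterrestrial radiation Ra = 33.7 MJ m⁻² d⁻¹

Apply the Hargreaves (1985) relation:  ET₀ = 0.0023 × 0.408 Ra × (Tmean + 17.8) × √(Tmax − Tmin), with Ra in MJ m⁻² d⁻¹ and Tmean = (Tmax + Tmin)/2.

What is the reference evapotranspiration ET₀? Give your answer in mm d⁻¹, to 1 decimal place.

5.9 mm d⁻¹

Tmean = (34.2 + 14.9)/2 = 24.55 °C
0.408 Ra = 0.408 × 33.7 = 13.7496 mm/d equivalent
ET₀ = 0.0023 × 13.7496 × (24.55 + 17.8) × √19.3 = 0.0023 × 13.7496 × 42.35 × 4.3932 = 5.8837 mm/d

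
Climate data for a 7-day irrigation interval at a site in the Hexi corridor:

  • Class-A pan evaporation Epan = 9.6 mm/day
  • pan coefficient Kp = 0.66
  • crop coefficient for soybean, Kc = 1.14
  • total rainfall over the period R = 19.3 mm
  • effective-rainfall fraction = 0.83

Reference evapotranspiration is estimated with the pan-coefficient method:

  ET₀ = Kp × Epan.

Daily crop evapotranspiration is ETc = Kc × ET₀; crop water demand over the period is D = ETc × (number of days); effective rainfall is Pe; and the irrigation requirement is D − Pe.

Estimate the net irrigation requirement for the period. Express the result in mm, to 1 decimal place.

ET₀ = 0.66 × 9.6 = 6.3360 mm/d
ETc = Kc × ET₀ = 1.14 × 6.3360 = 7.2230 mm/d
Crop demand D = ETc × 7 d = 7.2230 × 7 = 50.561 mm
Pe = 0.83 × 19.3 = 16.019 mm
D − Pe = 50.561 − 16.019 = 34.542 mm

34.5 mm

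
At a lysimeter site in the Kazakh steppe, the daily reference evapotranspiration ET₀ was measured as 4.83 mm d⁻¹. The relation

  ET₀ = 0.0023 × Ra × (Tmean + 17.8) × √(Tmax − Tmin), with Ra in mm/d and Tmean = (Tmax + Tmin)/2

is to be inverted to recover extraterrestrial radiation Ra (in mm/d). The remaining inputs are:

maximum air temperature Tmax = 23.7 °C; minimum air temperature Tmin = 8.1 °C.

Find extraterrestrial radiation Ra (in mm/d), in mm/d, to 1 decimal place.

Tmean = 15.90 °C; √ΔT = 3.9497
Ra = ET₀ / [0.0023 × (Tmean+17.8) × √ΔT] = 4.83 / (0.0023 × 33.70 × 3.9497) = 15.777 mm/d

15.8 mm/d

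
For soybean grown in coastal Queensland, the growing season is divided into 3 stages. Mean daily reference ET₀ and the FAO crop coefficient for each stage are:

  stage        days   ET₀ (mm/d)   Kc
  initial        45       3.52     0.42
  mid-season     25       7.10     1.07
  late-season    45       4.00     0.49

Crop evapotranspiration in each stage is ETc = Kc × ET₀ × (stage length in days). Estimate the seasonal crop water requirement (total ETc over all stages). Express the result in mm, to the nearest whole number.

345 mm

initial: 0.42 × 3.52 × 45 = 66.53 mm
mid-season: 1.07 × 7.10 × 25 = 189.93 mm
late-season: 0.49 × 4.00 × 45 = 88.20 mm
Seasonal total = 344.66 mm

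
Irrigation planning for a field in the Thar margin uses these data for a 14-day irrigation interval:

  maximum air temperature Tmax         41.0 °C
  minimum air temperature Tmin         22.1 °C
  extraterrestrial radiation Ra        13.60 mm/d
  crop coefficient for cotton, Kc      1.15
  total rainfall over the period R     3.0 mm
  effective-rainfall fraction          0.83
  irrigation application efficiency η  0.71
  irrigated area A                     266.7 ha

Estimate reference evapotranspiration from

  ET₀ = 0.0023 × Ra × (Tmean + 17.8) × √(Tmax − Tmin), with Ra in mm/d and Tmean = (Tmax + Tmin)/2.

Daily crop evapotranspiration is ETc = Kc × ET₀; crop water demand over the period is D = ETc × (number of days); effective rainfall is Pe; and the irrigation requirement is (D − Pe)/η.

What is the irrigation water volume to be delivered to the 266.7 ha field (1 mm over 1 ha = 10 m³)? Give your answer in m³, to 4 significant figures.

Tmean = (41.0 + 22.1)/2 = 31.55 °C
ET₀ = 0.0023 × 13.60 × (31.55 + 17.8) × √18.9 = 0.0023 × 13.60 × 49.35 × 4.3474 = 6.7109 mm/d
ETc = Kc × ET₀ = 1.15 × 6.7109 = 7.7175 mm/d
Crop demand D = ETc × 14 d = 7.7175 × 14 = 108.045 mm
Pe = 0.83 × 3.0 = 2.490 mm
D − Pe = 108.045 − 2.490 = 105.555 mm
Gross irrigation = 105.555 / 0.71 = 148.669 mm
Volume = 148.669 mm × 266.7 ha × 10 = 396500.2 m³

396500 m³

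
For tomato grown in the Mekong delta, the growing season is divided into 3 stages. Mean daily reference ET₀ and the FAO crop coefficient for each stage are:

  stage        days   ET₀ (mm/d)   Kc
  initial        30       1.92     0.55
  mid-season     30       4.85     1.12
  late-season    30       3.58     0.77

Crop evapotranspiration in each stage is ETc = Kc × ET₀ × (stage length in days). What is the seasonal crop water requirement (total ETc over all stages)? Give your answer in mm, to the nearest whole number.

initial: 0.55 × 1.92 × 30 = 31.68 mm
mid-season: 1.12 × 4.85 × 30 = 162.96 mm
late-season: 0.77 × 3.58 × 30 = 82.70 mm
Seasonal total = 277.34 mm

277 mm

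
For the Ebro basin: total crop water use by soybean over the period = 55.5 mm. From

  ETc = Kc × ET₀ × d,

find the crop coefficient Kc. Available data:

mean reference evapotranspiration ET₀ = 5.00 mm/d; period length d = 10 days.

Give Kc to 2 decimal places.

1.11

ETc = Kc × ET₀ × d  ⇒  Kc = ETc / (ET₀ × d)
Kc = 55.5 / (5.00 × 10) = 55.5 / 50.00 = 1.1100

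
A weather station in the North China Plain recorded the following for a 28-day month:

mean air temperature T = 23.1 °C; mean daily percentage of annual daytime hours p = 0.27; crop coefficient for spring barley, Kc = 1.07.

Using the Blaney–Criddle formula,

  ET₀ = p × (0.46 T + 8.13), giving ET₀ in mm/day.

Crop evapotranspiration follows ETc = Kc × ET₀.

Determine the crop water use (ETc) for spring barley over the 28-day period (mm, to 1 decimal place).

151.7 mm

ET₀ = 0.27 × (0.46 × 23.1 + 8.13) = 0.27 × 18.756 = 5.0641 mm/d
ETc = Kc × ET₀ = 1.07 × 5.0641 = 5.4186 mm/d
Over 28 days: 5.4186 × 28 = 151.721 mm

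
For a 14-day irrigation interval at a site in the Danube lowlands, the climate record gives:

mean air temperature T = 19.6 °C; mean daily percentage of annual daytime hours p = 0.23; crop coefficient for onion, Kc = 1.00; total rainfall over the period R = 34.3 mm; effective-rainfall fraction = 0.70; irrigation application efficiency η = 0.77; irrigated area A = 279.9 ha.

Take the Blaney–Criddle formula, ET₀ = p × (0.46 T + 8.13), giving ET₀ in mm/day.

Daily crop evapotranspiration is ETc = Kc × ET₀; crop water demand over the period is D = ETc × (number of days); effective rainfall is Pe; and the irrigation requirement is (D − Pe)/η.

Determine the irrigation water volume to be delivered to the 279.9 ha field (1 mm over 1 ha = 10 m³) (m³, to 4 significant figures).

113400 m³

ET₀ = 0.23 × (0.46 × 19.6 + 8.13) = 0.23 × 17.146 = 3.9436 mm/d
ETc = Kc × ET₀ = 1.00 × 3.9436 = 3.9436 mm/d
Crop demand D = ETc × 14 d = 3.9436 × 14 = 55.210 mm
Pe = 0.70 × 34.3 = 24.010 mm
D − Pe = 55.210 − 24.010 = 31.200 mm
Gross irrigation = 31.200 / 0.77 = 40.519 mm
Volume = 40.519 mm × 279.9 ha × 10 = 113412.7 m³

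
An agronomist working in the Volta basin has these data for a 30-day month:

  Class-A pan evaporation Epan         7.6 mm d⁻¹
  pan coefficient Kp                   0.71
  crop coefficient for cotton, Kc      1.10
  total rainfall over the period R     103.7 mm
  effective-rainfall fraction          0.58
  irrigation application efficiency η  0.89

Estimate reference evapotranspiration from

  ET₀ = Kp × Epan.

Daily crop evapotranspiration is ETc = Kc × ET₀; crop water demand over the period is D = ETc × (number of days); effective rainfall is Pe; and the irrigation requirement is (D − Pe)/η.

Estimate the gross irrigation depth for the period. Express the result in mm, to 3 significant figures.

132 mm

ET₀ = 0.71 × 7.6 = 5.3960 mm/d
ETc = Kc × ET₀ = 1.10 × 5.3960 = 5.9356 mm/d
Crop demand D = ETc × 30 d = 5.9356 × 30 = 178.068 mm
Pe = 0.58 × 103.7 = 60.146 mm
D − Pe = 178.068 − 60.146 = 117.922 mm
Gross irrigation = 117.922 / 0.89 = 132.497 mm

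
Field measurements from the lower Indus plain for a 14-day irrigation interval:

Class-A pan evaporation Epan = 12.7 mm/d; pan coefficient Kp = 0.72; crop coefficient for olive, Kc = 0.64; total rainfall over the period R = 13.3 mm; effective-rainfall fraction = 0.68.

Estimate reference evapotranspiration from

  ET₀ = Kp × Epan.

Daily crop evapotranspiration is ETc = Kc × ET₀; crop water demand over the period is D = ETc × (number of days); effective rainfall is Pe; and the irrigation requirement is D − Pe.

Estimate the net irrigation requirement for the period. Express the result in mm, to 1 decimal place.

ET₀ = 0.72 × 12.7 = 9.1440 mm/d
ETc = Kc × ET₀ = 0.64 × 9.1440 = 5.8522 mm/d
Crop demand D = ETc × 14 d = 5.8522 × 14 = 81.931 mm
Pe = 0.68 × 13.3 = 9.044 mm
D − Pe = 81.931 − 9.044 = 72.887 mm

72.9 mm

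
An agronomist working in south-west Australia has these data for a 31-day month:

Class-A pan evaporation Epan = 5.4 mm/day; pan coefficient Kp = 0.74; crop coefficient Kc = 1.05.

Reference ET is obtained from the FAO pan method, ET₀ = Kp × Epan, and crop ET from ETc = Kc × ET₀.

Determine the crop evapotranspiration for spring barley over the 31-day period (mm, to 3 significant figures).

130 mm

ET₀ = 0.74 × 5.4 = 3.9960 mm/d
ETc = Kc × ET₀ = 1.05 × 3.9960 = 4.1958 mm/d
Over 31 days: 4.1958 × 31 = 130.070 mm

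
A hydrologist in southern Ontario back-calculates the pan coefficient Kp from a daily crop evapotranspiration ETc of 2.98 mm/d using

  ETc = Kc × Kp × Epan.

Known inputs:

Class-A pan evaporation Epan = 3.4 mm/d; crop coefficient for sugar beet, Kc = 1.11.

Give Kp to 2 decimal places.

ETc = Kc × Kp × Epan  ⇒  Kp = ETc / (Kc × Epan)
Kp = 2.98 / (1.11 × 3.4) = 2.98 / 3.774 = 0.7896

0.79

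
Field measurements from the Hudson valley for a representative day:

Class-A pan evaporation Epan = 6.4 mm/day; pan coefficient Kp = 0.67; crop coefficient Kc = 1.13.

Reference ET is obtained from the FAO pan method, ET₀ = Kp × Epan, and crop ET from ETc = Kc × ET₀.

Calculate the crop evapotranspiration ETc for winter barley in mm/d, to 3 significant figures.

4.85 mm/d

ET₀ = 0.67 × 6.4 = 4.2880 mm/d
ETc = Kc × ET₀ = 1.13 × 4.2880 = 4.8454 mm/d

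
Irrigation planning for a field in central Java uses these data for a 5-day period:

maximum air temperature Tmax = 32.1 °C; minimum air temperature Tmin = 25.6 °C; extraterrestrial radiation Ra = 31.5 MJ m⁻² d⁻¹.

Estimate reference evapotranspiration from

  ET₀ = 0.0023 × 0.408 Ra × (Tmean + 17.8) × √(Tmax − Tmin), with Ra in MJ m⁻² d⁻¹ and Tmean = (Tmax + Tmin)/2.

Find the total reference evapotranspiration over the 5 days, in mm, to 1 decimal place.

Tmean = (32.1 + 25.6)/2 = 28.85 °C
0.408 Ra = 0.408 × 31.5 = 12.8520 mm/d equivalent
ET₀ = 0.0023 × 12.8520 × (28.85 + 17.8) × √6.5 = 0.0023 × 12.8520 × 46.65 × 2.5495 = 3.5156 mm/d
Over 5 days: 3.5156 × 5 = 17.578 mm

17.6 mm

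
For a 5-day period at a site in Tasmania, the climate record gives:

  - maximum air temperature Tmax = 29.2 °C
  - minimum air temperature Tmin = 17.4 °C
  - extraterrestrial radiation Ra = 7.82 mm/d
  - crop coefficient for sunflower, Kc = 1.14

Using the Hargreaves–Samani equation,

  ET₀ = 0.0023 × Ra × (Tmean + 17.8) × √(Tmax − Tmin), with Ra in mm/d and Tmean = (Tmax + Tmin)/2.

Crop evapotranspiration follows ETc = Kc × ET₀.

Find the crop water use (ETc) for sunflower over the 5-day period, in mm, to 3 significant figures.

14.5 mm

Tmean = (29.2 + 17.4)/2 = 23.30 °C
ET₀ = 0.0023 × 7.82 × (23.30 + 17.8) × √11.8 = 0.0023 × 7.82 × 41.10 × 3.4351 = 2.5393 mm/d
ETc = Kc × ET₀ = 1.14 × 2.5393 = 2.8948 mm/d
Over 5 days: 2.8948 × 5 = 14.474 mm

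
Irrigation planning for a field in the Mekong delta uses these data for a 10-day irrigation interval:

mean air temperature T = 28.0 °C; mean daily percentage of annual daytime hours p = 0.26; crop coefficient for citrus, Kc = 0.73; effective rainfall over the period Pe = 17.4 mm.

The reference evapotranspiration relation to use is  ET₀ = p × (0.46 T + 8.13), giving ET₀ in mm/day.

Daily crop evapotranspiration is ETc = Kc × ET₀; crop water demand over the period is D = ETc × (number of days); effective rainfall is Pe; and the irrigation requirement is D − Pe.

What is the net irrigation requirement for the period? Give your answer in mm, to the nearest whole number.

ET₀ = 0.26 × (0.46 × 28.0 + 8.13) = 0.26 × 21.010 = 5.4626 mm/d
ETc = Kc × ET₀ = 0.73 × 5.4626 = 3.9877 mm/d
Crop demand D = ETc × 10 d = 3.9877 × 10 = 39.877 mm
D − Pe = 39.877 − 17.4 = 22.477 mm

22 mm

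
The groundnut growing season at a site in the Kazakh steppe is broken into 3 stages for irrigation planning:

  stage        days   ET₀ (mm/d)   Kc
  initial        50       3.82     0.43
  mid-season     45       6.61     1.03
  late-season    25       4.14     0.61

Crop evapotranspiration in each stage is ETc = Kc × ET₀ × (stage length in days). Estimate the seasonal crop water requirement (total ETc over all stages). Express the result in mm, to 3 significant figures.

452 mm

initial: 0.43 × 3.82 × 50 = 82.13 mm
mid-season: 1.03 × 6.61 × 45 = 306.37 mm
late-season: 0.61 × 4.14 × 25 = 63.14 mm
Seasonal total = 451.64 mm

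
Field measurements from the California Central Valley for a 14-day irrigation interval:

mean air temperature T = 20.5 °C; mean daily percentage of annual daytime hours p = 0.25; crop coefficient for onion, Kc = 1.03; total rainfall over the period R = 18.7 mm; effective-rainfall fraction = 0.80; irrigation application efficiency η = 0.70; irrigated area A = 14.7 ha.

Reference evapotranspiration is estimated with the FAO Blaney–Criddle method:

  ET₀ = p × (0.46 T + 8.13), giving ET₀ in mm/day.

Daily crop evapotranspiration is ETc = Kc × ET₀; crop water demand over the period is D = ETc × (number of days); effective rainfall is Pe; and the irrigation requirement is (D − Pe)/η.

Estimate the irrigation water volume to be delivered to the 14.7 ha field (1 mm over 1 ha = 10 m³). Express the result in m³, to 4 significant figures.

10150 m³

ET₀ = 0.25 × (0.46 × 20.5 + 8.13) = 0.25 × 17.560 = 4.3900 mm/d
ETc = Kc × ET₀ = 1.03 × 4.3900 = 4.5217 mm/d
Crop demand D = ETc × 14 d = 4.5217 × 14 = 63.304 mm
Pe = 0.80 × 18.7 = 14.960 mm
D − Pe = 63.304 − 14.960 = 48.344 mm
Gross irrigation = 48.344 / 0.70 = 69.063 mm
Volume = 69.063 mm × 14.7 ha × 10 = 10152.3 m³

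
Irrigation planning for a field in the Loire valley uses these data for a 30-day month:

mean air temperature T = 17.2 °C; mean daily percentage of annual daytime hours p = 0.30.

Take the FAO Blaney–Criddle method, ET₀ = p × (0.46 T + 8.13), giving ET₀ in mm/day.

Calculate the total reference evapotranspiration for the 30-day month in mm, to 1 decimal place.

ET₀ = 0.30 × (0.46 × 17.2 + 8.13) = 0.30 × 16.042 = 4.8126 mm/d
Monthly total = 4.8126 × 30 = 144.378 mm

144.4 mm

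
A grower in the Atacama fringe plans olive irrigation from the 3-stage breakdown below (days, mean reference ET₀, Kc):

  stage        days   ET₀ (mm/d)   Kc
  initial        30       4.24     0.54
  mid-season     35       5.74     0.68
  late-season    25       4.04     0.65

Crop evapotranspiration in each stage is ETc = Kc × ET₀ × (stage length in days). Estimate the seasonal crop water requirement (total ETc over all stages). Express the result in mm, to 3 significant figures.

271 mm

initial: 0.54 × 4.24 × 30 = 68.69 mm
mid-season: 0.68 × 5.74 × 35 = 136.61 mm
late-season: 0.65 × 4.04 × 25 = 65.65 mm
Seasonal total = 270.95 mm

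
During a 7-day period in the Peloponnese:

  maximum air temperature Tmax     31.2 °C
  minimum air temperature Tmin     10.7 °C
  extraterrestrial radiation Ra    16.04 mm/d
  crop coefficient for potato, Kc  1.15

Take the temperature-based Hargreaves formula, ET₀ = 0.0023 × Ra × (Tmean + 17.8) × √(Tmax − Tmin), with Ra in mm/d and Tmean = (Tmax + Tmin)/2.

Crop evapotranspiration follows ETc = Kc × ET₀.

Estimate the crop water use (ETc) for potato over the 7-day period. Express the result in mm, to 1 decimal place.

Tmean = (31.2 + 10.7)/2 = 20.95 °C
ET₀ = 0.0023 × 16.04 × (20.95 + 17.8) × √20.5 = 0.0023 × 16.04 × 38.75 × 4.5277 = 6.4726 mm/d
ETc = Kc × ET₀ = 1.15 × 6.4726 = 7.4435 mm/d
Over 7 days: 7.4435 × 7 = 52.105 mm

52.1 mm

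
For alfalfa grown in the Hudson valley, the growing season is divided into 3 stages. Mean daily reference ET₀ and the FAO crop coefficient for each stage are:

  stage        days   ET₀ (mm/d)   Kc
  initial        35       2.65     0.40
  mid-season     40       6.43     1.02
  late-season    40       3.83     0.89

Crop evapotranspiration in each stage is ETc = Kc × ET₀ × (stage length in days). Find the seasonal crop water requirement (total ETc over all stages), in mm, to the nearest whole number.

initial: 0.40 × 2.65 × 35 = 37.10 mm
mid-season: 1.02 × 6.43 × 40 = 262.34 mm
late-season: 0.89 × 3.83 × 40 = 136.35 mm
Seasonal total = 435.79 mm

436 mm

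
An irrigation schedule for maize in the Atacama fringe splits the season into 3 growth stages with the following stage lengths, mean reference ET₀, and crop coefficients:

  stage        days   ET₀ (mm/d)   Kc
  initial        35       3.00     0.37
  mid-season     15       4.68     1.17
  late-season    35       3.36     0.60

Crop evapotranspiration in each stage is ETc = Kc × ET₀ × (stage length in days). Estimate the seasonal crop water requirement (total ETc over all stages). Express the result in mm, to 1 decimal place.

initial: 0.37 × 3.00 × 35 = 38.85 mm
mid-season: 1.17 × 4.68 × 15 = 82.13 mm
late-season: 0.60 × 3.36 × 35 = 70.56 mm
Seasonal total = 191.54 mm

191.5 mm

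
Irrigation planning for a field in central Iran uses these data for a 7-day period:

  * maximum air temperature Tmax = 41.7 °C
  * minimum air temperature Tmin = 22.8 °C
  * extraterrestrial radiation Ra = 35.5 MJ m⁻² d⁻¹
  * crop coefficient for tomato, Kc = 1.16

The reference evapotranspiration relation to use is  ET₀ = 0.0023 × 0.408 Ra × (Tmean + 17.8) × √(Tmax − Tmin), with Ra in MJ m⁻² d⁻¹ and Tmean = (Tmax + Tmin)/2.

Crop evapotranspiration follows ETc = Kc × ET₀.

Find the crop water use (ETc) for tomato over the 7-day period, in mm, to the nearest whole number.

59 mm

Tmean = (41.7 + 22.8)/2 = 32.25 °C
0.408 Ra = 0.408 × 35.5 = 14.4840 mm/d equivalent
ET₀ = 0.0023 × 14.4840 × (32.25 + 17.8) × √18.9 = 0.0023 × 14.4840 × 50.05 × 4.3474 = 7.2485 mm/d
ETc = Kc × ET₀ = 1.16 × 7.2485 = 8.4083 mm/d
Over 7 days: 8.4083 × 7 = 58.858 mm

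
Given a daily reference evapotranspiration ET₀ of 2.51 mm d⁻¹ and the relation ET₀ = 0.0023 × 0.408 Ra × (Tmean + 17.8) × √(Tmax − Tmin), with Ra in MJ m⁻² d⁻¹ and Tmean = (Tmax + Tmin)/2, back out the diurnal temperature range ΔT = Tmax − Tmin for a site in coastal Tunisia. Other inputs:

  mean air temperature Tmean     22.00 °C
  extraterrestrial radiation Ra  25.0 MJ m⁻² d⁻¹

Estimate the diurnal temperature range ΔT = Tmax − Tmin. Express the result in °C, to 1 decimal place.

√ΔT = ET₀ / [0.0023 × 0.408 × Ra × (Tmean+17.8)] = 2.51 / (0.0023 × 10.2000 × 39.80) = 2.6882
ΔT = 2.6882² = 7.226 °C

7.2 °C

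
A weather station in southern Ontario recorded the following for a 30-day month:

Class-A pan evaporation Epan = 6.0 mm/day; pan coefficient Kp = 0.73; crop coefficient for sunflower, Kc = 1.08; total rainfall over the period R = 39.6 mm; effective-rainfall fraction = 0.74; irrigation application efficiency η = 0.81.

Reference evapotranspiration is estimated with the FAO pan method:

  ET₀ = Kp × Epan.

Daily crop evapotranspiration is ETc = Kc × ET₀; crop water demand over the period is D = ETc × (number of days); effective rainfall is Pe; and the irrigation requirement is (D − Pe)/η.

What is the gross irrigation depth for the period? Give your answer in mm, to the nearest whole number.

139 mm

ET₀ = 0.73 × 6.0 = 4.3800 mm/d
ETc = Kc × ET₀ = 1.08 × 4.3800 = 4.7304 mm/d
Crop demand D = ETc × 30 d = 4.7304 × 30 = 141.912 mm
Pe = 0.74 × 39.6 = 29.304 mm
D − Pe = 141.912 − 29.304 = 112.608 mm
Gross irrigation = 112.608 / 0.81 = 139.022 mm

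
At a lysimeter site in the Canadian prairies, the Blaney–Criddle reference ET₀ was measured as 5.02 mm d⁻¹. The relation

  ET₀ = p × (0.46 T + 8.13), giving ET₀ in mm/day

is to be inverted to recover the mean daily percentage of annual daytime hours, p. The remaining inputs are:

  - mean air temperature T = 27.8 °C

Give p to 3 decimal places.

0.240

p = ET₀ / (0.46 T + 8.13) = 5.02 / (0.46 × 27.8 + 8.13) = 5.02 / 20.918 = 0.2400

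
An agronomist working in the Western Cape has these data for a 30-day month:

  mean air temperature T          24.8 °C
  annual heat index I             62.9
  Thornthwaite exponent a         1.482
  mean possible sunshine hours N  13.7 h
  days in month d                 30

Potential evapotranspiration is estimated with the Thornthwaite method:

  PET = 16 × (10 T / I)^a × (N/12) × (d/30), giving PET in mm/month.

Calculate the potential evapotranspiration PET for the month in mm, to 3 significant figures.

140 mm

10T/I = 10 × 24.8 / 62.9 = 3.9428
(10T/I)^a = 3.9428^1.482 = 7.6381
Uncorrected PET = 16 × 7.6381 = 122.210 mm
Correction = (N/12)(d/30) = (13.7/12)(30/30) = 1.1417
PET = 122.210 × 1.1417 = 139.527 mm/month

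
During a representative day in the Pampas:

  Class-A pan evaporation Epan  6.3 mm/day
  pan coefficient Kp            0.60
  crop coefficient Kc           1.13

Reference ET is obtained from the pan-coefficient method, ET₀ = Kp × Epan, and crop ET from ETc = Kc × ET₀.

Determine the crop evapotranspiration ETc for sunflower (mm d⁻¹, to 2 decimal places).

ET₀ = 0.60 × 6.3 = 3.7800 mm/d
ETc = Kc × ET₀ = 1.13 × 3.7800 = 4.2714 mm/d

4.27 mm d⁻¹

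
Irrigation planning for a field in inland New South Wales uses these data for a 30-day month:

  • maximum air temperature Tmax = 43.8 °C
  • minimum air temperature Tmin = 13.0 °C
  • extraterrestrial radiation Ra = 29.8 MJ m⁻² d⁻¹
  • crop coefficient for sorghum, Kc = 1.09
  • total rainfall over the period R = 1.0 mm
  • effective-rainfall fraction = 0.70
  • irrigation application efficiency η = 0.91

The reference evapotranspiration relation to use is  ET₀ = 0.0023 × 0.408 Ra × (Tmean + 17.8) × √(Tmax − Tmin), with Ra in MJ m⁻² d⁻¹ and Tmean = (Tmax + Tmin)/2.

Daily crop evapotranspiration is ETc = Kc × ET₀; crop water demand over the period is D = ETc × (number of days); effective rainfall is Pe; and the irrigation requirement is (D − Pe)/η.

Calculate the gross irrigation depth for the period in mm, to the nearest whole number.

257 mm

Tmean = (43.8 + 13.0)/2 = 28.40 °C
0.408 Ra = 0.408 × 29.8 = 12.1584 mm/d equivalent
ET₀ = 0.0023 × 12.1584 × (28.40 + 17.8) × √30.8 = 0.0023 × 12.1584 × 46.20 × 5.5498 = 7.1701 mm/d
ETc = Kc × ET₀ = 1.09 × 7.1701 = 7.8154 mm/d
Crop demand D = ETc × 30 d = 7.8154 × 30 = 234.462 mm
Pe = 0.70 × 1.0 = 0.700 mm
D − Pe = 234.462 − 0.700 = 233.762 mm
Gross irrigation = 233.762 / 0.91 = 256.881 mm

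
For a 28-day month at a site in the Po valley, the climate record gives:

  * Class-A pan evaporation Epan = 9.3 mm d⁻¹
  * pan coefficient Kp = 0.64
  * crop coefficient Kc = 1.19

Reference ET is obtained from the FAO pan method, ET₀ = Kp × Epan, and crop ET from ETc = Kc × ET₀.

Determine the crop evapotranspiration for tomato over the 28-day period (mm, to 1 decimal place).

ET₀ = 0.64 × 9.3 = 5.9520 mm/d
ETc = Kc × ET₀ = 1.19 × 5.9520 = 7.0829 mm/d
Over 28 days: 7.0829 × 28 = 198.321 mm

198.3 mm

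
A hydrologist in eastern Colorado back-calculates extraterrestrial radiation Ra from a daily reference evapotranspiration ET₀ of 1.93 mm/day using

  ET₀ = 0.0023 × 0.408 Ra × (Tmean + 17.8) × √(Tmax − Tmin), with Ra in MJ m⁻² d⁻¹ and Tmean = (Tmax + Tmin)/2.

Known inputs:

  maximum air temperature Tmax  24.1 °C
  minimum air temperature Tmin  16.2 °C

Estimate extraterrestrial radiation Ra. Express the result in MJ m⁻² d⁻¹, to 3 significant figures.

Tmean = (24.1+16.2)/2 = 20.15 °C; ΔT = 7.9
Ra = ET₀ / [0.0023 × 0.408 × (Tmean+17.8) × √ΔT]
   = 1.93 / (0.0023 × 0.408 × 37.95 × 2.8107) = 19.282 MJ m⁻² d⁻¹

19.3 MJ m⁻² d⁻¹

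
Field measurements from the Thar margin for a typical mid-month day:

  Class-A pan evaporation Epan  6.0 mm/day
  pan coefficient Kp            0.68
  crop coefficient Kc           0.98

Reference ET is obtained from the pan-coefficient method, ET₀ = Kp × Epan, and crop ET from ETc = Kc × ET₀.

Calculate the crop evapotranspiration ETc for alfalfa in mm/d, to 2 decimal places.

ET₀ = 0.68 × 6.0 = 4.0800 mm/d
ETc = Kc × ET₀ = 0.98 × 4.0800 = 3.9984 mm/d

4.00 mm/d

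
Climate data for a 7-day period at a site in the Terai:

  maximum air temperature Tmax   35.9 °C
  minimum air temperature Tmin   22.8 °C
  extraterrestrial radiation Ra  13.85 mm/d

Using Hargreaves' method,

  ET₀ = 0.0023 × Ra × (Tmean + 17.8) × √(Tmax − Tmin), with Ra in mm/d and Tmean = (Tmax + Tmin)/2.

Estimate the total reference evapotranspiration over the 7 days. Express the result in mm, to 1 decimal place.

Tmean = (35.9 + 22.8)/2 = 29.35 °C
ET₀ = 0.0023 × 13.85 × (29.35 + 17.8) × √13.1 = 0.0023 × 13.85 × 47.15 × 3.6194 = 5.4362 mm/d
Over 7 days: 5.4362 × 7 = 38.053 mm

38.1 mm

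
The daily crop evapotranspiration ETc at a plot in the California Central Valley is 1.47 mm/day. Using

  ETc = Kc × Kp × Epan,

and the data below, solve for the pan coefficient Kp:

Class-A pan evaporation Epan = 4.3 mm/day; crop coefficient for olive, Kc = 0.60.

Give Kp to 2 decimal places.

0.57

ETc = Kc × Kp × Epan  ⇒  Kp = ETc / (Kc × Epan)
Kp = 1.47 / (0.60 × 4.3) = 1.47 / 2.580 = 0.5698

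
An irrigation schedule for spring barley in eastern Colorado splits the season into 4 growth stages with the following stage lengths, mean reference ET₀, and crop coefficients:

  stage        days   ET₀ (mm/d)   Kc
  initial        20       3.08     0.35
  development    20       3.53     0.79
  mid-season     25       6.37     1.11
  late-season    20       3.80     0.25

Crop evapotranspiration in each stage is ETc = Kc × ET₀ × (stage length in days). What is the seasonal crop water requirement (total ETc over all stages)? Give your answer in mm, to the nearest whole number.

initial: 0.35 × 3.08 × 20 = 21.56 mm
development: 0.79 × 3.53 × 20 = 55.77 mm
mid-season: 1.11 × 6.37 × 25 = 176.77 mm
late-season: 0.25 × 3.80 × 20 = 19.00 mm
Seasonal total = 273.10 mm

273 mm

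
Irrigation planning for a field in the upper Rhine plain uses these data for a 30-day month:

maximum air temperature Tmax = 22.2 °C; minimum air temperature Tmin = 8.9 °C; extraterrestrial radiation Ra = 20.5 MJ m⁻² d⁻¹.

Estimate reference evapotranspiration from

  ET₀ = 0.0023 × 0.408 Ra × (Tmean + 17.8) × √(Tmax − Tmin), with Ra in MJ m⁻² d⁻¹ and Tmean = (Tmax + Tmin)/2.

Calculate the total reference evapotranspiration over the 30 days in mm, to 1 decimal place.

70.2 mm

Tmean = (22.2 + 8.9)/2 = 15.55 °C
0.408 Ra = 0.408 × 20.5 = 8.3640 mm/d equivalent
ET₀ = 0.0023 × 8.3640 × (15.55 + 17.8) × √13.3 = 0.0023 × 8.3640 × 33.35 × 3.6469 = 2.3397 mm/d
Over 30 days: 2.3397 × 30 = 70.191 mm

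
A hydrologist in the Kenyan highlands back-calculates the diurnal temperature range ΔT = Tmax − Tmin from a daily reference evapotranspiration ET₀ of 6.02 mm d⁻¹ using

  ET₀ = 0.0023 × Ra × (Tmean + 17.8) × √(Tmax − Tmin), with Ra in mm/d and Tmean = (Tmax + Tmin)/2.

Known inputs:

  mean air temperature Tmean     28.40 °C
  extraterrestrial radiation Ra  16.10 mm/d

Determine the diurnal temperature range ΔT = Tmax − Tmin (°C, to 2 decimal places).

12.38 °C

√ΔT = ET₀ / [0.0023 × Ra × (Tmean+17.8)] = 6.02 / (0.0023 × 16.10 × 46.20) = 3.5189
ΔT = 3.5189² = 12.383 °C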